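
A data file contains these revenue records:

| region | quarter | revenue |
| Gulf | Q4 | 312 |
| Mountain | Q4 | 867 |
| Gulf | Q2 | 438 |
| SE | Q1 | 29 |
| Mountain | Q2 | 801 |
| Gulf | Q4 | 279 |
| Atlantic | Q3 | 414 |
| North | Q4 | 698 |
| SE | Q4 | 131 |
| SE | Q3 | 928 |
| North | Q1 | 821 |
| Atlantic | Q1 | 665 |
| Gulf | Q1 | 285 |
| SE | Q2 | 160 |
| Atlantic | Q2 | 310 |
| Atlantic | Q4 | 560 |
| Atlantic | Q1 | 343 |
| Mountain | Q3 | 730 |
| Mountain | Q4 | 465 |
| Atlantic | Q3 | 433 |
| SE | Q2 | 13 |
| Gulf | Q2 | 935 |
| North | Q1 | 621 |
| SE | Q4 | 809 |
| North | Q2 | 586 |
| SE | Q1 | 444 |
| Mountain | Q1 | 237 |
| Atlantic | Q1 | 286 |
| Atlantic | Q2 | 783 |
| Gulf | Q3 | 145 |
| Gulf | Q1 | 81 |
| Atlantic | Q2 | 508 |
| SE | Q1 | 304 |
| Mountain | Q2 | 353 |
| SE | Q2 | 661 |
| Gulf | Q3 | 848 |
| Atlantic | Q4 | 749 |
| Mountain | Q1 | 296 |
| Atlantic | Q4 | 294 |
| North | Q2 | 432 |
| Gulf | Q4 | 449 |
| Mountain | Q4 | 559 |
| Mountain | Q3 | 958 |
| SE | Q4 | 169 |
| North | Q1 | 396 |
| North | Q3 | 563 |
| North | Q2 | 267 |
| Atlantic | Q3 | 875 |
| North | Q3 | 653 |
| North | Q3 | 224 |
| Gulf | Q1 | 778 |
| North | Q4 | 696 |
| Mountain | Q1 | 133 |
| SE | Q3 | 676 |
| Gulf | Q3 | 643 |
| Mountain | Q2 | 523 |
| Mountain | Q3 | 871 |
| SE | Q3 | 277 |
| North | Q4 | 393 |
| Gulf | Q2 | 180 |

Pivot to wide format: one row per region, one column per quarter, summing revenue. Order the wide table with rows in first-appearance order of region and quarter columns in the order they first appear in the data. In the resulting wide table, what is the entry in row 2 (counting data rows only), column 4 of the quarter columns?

2559

With rows in first-appearance order of region, row 2 is region=Mountain. quarter columns in first-appearance order: Q4, Q2, Q1, Q3; column 4 is Q3.
Long rows with region=Mountain, quarter=Q3: 730 + 958 + 871 = 2559.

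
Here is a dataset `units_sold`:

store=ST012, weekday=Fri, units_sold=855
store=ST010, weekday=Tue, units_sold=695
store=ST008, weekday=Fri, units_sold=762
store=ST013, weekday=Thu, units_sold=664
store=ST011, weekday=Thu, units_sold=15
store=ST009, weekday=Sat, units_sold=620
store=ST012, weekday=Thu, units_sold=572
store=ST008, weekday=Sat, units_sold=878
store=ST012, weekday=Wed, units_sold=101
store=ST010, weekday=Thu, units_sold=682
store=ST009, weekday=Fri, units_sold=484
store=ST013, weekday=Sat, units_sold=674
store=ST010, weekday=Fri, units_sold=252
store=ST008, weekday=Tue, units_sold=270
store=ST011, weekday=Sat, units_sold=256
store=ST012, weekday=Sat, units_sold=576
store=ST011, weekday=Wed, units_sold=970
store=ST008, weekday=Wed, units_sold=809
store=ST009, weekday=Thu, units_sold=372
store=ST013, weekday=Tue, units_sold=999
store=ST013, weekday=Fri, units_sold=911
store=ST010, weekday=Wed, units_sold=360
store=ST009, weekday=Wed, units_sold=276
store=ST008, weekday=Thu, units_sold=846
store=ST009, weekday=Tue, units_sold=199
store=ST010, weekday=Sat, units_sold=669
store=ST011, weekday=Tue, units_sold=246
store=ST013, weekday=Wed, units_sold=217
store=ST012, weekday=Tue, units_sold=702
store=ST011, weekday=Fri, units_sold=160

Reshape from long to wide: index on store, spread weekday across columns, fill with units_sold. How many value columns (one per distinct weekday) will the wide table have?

5 distinct weekday values: Fri, Wed, Thu, Tue, Sat.

5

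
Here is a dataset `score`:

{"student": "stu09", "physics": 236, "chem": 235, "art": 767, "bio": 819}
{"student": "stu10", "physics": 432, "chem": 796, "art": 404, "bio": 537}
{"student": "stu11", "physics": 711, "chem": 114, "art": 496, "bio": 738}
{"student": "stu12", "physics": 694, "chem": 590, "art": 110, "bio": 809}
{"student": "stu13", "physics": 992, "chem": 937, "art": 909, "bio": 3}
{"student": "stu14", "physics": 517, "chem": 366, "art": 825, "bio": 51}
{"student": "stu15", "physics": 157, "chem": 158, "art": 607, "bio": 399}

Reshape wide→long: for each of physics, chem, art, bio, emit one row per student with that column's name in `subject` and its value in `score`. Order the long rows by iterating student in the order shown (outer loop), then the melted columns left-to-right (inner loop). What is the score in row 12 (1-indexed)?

738

28 rows total (7 × 4). Row 12: index ⌊(12-1)/4⌋ = 2 into student → stu11; (12-1) mod 4 = 3 into the melted columns → bio.
So row 12 is (stu11, bio, 738); score = 738.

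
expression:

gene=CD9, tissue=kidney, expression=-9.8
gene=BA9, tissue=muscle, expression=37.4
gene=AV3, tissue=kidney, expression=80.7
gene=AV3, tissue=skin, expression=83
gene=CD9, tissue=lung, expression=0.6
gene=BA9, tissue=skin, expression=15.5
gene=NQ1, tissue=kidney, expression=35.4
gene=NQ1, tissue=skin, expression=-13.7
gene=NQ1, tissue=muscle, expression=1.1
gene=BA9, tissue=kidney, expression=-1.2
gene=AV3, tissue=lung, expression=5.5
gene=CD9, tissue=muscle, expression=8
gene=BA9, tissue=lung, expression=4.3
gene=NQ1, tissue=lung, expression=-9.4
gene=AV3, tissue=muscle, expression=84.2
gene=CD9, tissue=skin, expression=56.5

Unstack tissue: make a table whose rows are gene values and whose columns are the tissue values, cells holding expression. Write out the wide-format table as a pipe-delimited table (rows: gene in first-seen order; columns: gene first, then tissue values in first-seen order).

| gene | kidney | muscle | skin | lung |
| CD9 | -9.8 | 8 | 56.5 | 0.6 |
| BA9 | -1.2 | 37.4 | 15.5 | 4.3 |
| AV3 | 80.7 | 84.2 | 83 | 5.5 |
| NQ1 | 35.4 | 1.1 | -13.7 | -9.4 |

Columns: gene plus the 4 distinct tissue values (kidney, muscle, skin, lung).
For example, row CD9 column kidney takes expression=-9.8 from the long row (CD9, kidney).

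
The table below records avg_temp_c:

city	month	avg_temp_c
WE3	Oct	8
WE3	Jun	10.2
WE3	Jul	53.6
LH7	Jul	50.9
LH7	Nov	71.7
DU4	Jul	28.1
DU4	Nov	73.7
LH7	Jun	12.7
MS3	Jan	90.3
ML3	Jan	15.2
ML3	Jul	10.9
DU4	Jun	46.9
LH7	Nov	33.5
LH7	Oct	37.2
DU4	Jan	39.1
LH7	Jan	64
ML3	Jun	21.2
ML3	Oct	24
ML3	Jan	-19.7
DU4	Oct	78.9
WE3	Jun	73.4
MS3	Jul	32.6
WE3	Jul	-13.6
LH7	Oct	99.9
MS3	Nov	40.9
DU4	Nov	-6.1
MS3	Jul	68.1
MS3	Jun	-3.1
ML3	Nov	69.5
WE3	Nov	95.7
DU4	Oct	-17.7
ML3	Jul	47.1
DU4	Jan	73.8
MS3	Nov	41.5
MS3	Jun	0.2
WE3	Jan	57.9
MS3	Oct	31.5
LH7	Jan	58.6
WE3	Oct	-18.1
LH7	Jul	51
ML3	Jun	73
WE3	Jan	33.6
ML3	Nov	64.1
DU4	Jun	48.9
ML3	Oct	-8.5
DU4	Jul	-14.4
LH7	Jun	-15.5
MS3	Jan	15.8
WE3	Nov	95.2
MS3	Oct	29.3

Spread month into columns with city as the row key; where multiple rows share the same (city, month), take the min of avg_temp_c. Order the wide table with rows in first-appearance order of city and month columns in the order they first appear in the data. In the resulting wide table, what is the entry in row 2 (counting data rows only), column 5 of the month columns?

With rows in first-appearance order of city, row 2 is city=LH7. month columns in first-appearance order: Oct, Jun, Jul, Nov, Jan; column 5 is Jan.
Long rows with city=LH7, month=Jan: min(64, 58.6) = 58.6.

58.6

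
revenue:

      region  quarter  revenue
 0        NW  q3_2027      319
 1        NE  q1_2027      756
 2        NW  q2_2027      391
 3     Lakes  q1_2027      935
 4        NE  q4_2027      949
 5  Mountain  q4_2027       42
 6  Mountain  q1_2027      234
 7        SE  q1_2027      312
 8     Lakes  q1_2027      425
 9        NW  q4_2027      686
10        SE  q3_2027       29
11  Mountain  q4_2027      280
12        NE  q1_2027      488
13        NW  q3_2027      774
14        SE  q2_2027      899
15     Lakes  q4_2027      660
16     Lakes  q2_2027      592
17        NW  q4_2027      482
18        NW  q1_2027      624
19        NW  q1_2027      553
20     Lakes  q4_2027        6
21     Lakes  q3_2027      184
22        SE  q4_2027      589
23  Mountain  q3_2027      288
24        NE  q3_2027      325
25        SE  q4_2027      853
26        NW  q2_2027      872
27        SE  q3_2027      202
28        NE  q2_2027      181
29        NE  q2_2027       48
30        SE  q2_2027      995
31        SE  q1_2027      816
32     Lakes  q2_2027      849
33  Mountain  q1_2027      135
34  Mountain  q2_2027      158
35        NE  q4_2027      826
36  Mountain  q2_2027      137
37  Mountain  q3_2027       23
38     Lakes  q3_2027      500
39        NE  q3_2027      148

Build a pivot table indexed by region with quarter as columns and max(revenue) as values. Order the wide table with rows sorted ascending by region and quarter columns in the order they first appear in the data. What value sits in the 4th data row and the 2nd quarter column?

With rows sorted ascending by region, row 4 is region=NW. quarter columns in first-appearance order: q3_2027, q1_2027, q2_2027, q4_2027; column 2 is q1_2027.
Long rows with region=NW, quarter=q1_2027: max(624, 553) = 624.

624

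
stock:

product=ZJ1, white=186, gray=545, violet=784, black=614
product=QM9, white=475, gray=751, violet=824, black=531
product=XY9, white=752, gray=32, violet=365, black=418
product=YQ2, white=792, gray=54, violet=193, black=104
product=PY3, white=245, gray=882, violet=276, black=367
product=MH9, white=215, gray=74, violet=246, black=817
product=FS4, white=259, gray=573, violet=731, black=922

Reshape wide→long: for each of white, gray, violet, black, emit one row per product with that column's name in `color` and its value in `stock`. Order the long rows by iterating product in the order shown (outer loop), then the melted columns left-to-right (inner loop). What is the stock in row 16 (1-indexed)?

28 rows total (7 × 4). Row 16: index ⌊(16-1)/4⌋ = 3 into product → YQ2; (16-1) mod 4 = 3 into the melted columns → black.
So row 16 is (YQ2, black, 104); stock = 104.

104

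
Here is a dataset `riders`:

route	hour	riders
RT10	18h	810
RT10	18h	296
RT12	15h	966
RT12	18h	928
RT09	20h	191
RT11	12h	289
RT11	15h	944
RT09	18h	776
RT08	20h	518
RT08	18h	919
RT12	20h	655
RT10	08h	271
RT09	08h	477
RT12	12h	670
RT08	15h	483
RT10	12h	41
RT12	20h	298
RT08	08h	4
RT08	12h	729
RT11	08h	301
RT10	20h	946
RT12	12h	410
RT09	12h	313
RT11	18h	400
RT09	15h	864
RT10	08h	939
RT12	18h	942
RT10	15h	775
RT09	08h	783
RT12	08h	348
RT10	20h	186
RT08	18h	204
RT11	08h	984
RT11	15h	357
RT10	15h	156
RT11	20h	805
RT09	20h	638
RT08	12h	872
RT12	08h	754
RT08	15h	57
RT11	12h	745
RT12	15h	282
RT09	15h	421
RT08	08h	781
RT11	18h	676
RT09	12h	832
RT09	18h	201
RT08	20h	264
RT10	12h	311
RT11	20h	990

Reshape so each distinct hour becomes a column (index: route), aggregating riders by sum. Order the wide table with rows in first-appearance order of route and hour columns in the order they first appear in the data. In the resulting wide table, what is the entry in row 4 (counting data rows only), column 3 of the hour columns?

With rows in first-appearance order of route, row 4 is route=RT11. hour columns in first-appearance order: 18h, 15h, 20h, 12h, 08h; column 3 is 20h.
Long rows with route=RT11, hour=20h: 805 + 990 = 1795.

1795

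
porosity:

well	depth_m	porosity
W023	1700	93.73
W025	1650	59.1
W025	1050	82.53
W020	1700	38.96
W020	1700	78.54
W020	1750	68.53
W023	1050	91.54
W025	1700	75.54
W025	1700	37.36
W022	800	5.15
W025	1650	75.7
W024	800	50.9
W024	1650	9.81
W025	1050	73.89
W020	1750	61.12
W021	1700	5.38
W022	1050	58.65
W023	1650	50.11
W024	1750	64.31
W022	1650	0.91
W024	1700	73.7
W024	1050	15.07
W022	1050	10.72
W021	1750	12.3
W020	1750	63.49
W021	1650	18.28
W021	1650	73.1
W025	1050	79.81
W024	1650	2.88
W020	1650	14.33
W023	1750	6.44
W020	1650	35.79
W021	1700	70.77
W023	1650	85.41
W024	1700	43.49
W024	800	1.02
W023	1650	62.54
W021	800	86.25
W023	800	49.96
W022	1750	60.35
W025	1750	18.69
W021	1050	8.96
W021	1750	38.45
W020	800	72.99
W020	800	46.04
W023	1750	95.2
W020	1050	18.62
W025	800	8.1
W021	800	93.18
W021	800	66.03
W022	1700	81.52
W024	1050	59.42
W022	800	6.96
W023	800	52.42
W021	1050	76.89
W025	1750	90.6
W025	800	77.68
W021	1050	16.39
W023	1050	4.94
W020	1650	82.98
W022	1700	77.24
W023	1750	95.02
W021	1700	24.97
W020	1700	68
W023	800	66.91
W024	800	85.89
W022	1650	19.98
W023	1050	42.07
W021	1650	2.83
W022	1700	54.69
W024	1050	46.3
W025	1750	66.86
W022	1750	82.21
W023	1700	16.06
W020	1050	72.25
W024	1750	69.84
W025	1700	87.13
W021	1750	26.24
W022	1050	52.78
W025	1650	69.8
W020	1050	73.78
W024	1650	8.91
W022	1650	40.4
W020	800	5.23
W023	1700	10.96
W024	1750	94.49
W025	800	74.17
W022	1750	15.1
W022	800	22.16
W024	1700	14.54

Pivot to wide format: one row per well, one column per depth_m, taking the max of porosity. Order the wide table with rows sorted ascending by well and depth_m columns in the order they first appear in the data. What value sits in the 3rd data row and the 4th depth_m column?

With rows sorted ascending by well, row 3 is well=W022. depth_m columns in first-appearance order: 1700, 1650, 1050, 1750, 800; column 4 is 1750.
Long rows with well=W022, depth_m=1750: max(60.35, 82.21, 15.1) = 82.21.

82.21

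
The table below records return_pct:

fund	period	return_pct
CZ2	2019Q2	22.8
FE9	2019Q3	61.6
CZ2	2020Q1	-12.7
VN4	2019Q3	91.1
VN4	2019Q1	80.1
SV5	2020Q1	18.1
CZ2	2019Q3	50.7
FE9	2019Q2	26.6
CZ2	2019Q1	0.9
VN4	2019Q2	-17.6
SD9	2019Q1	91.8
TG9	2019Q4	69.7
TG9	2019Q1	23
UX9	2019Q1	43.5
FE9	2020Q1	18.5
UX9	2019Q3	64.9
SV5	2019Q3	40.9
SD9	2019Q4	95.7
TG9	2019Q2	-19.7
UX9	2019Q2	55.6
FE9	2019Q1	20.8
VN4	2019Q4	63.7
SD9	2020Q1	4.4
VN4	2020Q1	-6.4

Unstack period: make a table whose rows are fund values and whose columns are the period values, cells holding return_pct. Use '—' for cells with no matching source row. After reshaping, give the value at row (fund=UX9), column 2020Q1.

—

No long-format row has fund=UX9 and period=2020Q1, so the cell is —.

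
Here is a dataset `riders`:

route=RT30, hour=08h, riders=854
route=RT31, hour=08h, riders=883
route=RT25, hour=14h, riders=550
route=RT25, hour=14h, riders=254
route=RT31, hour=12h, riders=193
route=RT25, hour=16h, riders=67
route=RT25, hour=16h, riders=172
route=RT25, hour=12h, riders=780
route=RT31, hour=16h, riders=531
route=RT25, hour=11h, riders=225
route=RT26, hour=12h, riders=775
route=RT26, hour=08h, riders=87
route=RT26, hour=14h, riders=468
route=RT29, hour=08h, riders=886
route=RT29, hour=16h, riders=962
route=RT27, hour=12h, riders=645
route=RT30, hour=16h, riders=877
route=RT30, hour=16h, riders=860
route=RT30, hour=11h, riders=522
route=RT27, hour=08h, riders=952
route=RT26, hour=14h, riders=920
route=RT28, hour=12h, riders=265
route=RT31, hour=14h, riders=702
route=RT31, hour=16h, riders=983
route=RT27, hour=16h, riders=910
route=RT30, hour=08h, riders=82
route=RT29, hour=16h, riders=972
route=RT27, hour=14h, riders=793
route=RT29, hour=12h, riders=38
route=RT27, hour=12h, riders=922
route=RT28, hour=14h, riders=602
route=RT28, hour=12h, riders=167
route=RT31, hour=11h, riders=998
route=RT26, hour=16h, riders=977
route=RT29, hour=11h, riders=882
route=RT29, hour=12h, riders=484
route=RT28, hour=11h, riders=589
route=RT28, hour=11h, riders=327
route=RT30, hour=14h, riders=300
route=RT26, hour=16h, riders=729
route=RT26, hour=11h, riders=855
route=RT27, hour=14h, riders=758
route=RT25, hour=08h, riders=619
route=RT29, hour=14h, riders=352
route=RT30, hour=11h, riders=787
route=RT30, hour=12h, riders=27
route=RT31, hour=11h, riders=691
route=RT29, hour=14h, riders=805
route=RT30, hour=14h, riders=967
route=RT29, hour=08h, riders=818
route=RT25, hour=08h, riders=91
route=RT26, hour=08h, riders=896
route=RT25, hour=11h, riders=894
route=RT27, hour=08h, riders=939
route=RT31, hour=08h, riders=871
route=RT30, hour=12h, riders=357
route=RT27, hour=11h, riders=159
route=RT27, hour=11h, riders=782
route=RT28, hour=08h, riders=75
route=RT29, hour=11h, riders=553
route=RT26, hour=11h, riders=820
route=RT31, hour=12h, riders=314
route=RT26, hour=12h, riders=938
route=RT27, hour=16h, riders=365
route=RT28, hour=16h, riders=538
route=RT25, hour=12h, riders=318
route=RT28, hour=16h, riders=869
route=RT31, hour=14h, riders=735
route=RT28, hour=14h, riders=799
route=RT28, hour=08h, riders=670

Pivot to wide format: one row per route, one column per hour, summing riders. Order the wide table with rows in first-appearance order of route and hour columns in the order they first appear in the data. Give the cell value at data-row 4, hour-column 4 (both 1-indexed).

With rows in first-appearance order of route, row 4 is route=RT26. hour columns in first-appearance order: 08h, 14h, 12h, 16h, 11h; column 4 is 16h.
Long rows with route=RT26, hour=16h: 977 + 729 = 1706.

1706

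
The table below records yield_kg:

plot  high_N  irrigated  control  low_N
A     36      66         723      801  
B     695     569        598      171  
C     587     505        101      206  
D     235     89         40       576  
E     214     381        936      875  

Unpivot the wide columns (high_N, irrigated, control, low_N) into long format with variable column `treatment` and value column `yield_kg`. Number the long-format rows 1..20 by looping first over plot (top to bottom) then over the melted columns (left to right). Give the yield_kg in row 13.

20 rows total (5 × 4). Row 13: index ⌊(13-1)/4⌋ = 3 into plot → D; (13-1) mod 4 = 0 into the melted columns → high_N.
So row 13 is (D, high_N, 235); yield_kg = 235.

235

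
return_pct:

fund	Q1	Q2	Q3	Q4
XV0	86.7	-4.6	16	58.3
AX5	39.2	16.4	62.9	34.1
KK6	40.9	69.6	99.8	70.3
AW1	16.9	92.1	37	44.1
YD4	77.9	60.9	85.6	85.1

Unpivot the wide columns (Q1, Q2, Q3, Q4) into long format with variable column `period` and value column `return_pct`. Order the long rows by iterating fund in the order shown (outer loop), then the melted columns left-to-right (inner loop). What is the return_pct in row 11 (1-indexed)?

20 rows total (5 × 4). Row 11: index ⌊(11-1)/4⌋ = 2 into fund → KK6; (11-1) mod 4 = 2 into the melted columns → Q3.
So row 11 is (KK6, Q3, 99.8); return_pct = 99.8.

99.8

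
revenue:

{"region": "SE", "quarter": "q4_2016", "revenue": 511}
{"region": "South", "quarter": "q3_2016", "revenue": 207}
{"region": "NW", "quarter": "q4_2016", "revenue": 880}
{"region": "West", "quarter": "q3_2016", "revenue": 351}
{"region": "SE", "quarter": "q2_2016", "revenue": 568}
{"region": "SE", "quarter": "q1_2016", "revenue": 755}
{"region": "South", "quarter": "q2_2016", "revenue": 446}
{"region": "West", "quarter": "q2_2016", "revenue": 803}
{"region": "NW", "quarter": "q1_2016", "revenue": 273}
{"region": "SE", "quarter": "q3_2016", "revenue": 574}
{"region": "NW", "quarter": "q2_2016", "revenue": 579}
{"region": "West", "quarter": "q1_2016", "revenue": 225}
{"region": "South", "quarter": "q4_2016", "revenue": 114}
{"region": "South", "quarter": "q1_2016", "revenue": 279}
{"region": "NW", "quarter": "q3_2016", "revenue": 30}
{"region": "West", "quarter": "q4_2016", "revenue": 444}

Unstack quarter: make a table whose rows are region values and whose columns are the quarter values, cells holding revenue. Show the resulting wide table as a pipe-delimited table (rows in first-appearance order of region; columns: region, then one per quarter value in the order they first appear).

| region | q4_2016 | q3_2016 | q2_2016 | q1_2016 |
| SE | 511 | 574 | 568 | 755 |
| South | 114 | 207 | 446 | 279 |
| NW | 880 | 30 | 579 | 273 |
| West | 444 | 351 | 803 | 225 |

Columns: region plus the 4 distinct quarter values (q4_2016, q3_2016, q2_2016, q1_2016).
For example, row SE column q4_2016 takes revenue=511 from the long row (SE, q4_2016).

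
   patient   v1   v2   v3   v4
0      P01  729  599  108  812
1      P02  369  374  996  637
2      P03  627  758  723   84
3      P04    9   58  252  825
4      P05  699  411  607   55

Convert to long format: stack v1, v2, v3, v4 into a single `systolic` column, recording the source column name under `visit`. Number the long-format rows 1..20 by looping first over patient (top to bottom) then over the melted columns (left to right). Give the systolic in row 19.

20 rows total (5 × 4). Row 19: index ⌊(19-1)/4⌋ = 4 into patient → P05; (19-1) mod 4 = 2 into the melted columns → v3.
So row 19 is (P05, v3, 607); systolic = 607.

607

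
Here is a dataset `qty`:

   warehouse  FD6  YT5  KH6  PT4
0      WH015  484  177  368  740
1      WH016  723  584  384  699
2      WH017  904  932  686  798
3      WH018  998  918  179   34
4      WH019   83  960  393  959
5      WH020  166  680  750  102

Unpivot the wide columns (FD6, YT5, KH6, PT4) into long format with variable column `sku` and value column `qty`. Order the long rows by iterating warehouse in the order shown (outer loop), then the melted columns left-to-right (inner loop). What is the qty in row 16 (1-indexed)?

34

24 rows total (6 × 4). Row 16: index ⌊(16-1)/4⌋ = 3 into warehouse → WH018; (16-1) mod 4 = 3 into the melted columns → PT4.
So row 16 is (WH018, PT4, 34); qty = 34.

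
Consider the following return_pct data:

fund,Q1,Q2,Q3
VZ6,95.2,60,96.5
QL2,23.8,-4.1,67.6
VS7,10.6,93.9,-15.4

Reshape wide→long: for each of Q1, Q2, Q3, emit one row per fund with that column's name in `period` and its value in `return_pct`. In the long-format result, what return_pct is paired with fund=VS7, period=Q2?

Unpivoting turns each (fund, wide-column) pair into one long row.
The wide cell at row VS7, column Q2 holds 93.9, so the long row (VS7, Q2) has return_pct=93.9.

93.9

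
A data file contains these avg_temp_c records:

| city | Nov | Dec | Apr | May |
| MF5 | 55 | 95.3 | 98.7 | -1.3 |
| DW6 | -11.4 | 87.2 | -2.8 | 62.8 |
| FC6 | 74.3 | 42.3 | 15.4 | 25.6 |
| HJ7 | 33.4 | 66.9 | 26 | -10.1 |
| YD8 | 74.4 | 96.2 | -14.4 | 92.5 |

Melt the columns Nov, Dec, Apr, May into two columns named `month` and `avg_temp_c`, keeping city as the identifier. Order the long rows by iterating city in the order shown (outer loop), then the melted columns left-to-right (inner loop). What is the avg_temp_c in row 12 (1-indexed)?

20 rows total (5 × 4). Row 12: index ⌊(12-1)/4⌋ = 2 into city → FC6; (12-1) mod 4 = 3 into the melted columns → May.
So row 12 is (FC6, May, 25.6); avg_temp_c = 25.6.

25.6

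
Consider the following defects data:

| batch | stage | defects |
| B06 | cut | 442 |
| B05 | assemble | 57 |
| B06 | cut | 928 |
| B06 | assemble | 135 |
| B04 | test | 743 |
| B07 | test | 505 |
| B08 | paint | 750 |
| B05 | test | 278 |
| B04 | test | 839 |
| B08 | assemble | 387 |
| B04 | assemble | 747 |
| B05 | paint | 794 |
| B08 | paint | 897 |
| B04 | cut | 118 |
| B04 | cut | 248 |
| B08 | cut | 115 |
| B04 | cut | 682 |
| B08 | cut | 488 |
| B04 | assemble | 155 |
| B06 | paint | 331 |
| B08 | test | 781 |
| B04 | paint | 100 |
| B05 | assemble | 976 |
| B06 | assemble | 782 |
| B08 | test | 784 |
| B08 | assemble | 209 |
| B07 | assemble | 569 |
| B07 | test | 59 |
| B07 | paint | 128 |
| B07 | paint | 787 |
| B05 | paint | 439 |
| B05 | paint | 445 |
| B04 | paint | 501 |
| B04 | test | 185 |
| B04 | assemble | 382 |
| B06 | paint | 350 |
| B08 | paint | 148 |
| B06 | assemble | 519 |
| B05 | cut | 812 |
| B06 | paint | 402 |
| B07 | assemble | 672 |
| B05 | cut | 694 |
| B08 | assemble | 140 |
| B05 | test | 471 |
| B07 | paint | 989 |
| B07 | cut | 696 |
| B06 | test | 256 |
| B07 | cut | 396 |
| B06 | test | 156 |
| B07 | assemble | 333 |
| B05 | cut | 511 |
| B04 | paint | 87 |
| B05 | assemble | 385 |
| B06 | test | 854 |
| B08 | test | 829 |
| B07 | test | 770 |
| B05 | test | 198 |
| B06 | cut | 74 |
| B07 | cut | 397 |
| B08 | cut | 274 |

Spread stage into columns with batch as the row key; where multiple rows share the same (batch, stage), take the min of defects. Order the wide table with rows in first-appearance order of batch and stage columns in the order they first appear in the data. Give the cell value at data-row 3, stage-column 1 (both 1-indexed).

With rows in first-appearance order of batch, row 3 is batch=B04. stage columns in first-appearance order: cut, assemble, test, paint; column 1 is cut.
Long rows with batch=B04, stage=cut: min(118, 248, 682) = 118.

118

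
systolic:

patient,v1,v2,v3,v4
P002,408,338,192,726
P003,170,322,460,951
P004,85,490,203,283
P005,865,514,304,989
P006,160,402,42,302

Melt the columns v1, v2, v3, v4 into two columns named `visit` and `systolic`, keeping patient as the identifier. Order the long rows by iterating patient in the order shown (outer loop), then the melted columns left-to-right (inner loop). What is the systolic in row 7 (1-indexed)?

460

20 rows total (5 × 4). Row 7: index ⌊(7-1)/4⌋ = 1 into patient → P003; (7-1) mod 4 = 2 into the melted columns → v3.
So row 7 is (P003, v3, 460); systolic = 460.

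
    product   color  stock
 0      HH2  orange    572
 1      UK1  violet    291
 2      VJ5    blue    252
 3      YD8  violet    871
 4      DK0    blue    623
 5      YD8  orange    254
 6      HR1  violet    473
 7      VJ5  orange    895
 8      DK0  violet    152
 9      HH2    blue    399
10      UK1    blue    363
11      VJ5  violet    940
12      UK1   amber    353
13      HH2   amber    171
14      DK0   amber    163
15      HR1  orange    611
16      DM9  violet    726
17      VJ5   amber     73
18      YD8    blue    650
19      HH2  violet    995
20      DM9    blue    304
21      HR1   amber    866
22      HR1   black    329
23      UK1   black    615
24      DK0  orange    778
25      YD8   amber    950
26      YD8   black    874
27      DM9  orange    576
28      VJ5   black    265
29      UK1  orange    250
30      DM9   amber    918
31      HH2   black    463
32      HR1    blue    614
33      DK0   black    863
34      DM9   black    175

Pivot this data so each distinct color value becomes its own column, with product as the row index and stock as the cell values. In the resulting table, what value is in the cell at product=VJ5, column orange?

895

Wide layout: rows indexed by product, columns are the 5 distinct color values (orange, violet, blue, amber, black).
Cell (product=VJ5, color=orange) draws from the long row where product=VJ5 and color=orange, which has stock=895.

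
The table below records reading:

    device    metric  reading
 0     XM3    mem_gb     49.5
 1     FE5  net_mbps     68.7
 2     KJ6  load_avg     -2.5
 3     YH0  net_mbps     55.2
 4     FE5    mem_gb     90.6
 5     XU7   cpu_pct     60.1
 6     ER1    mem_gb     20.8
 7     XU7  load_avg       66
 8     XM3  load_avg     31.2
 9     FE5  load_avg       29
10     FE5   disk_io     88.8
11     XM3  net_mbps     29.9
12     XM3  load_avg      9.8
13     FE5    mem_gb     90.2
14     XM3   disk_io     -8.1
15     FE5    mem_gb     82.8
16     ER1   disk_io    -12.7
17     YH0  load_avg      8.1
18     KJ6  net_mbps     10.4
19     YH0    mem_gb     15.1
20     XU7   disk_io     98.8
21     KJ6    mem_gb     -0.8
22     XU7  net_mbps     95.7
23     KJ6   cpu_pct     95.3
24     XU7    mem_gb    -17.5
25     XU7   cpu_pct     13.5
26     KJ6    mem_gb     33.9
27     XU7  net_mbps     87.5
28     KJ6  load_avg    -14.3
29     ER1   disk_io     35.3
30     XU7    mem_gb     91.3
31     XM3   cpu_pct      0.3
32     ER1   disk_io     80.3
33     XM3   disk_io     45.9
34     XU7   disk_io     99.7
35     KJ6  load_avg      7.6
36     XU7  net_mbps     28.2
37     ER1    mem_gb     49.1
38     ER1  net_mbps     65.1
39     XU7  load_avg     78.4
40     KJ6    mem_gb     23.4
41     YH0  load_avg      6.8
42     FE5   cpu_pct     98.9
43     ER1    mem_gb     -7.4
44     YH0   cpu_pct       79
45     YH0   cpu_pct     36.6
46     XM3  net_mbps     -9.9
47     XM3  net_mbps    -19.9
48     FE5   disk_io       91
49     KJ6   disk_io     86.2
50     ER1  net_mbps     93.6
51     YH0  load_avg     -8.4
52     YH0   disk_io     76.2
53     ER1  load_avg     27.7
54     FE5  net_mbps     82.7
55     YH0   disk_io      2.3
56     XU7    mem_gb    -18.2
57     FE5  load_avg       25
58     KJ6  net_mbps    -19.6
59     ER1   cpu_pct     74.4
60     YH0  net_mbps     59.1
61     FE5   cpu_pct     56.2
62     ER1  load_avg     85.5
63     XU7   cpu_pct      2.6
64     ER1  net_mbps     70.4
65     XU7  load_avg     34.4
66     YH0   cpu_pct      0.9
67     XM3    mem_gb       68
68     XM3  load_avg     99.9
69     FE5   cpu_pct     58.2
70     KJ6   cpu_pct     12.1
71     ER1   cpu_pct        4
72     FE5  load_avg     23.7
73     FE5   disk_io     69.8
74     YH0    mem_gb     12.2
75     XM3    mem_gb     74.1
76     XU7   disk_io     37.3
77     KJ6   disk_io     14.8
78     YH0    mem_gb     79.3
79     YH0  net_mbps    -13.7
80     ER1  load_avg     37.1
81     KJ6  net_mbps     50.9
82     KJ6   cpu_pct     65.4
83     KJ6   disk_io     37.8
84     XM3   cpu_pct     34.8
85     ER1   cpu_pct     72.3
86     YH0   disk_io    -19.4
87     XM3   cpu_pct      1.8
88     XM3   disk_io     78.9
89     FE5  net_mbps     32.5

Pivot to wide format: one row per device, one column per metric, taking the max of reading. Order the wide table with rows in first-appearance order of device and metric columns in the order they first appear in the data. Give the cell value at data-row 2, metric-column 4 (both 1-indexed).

With rows in first-appearance order of device, row 2 is device=FE5. metric columns in first-appearance order: mem_gb, net_mbps, load_avg, cpu_pct, disk_io; column 4 is cpu_pct.
Long rows with device=FE5, metric=cpu_pct: max(98.9, 56.2, 58.2) = 98.9.

98.9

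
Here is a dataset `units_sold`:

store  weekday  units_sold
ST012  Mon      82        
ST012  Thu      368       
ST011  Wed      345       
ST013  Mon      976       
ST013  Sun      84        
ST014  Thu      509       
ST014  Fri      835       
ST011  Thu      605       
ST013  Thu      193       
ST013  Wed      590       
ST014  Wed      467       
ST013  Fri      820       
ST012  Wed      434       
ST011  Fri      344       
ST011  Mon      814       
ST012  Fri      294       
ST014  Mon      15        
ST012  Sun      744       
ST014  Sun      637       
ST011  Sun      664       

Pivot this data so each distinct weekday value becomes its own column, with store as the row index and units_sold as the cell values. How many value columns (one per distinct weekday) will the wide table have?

5

5 distinct weekday values: Sun, Mon, Fri, Thu, Wed.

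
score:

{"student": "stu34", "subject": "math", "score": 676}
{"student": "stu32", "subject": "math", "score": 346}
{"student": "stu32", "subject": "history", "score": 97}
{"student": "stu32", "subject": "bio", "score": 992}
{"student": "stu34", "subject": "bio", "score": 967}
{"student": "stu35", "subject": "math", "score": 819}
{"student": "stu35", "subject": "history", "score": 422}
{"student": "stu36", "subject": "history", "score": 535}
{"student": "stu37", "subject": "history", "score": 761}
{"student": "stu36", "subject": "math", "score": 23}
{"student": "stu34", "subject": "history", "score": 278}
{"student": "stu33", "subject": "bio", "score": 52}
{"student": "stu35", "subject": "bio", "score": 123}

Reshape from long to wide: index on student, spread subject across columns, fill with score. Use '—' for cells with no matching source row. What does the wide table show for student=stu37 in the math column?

—

No long-format row has student=stu37 and subject=math, so the cell is —.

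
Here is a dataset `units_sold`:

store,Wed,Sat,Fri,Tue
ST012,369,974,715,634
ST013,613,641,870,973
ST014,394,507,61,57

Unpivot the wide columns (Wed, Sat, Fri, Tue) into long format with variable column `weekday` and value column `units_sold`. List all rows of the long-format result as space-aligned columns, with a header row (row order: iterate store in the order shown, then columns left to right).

store  weekday  units_sold
ST012  Wed      369       
ST012  Sat      974       
ST012  Fri      715       
ST012  Tue      634       
ST013  Wed      613       
ST013  Sat      641       
ST013  Fri      870       
ST013  Tue      973       
ST014  Wed      394       
ST014  Sat      507       
ST014  Fri      61        
ST014  Tue      57        

Each (store, column) pair becomes one row: 3 × 4 = 12 rows.
For example, (ST012, Wed) → units_sold=369.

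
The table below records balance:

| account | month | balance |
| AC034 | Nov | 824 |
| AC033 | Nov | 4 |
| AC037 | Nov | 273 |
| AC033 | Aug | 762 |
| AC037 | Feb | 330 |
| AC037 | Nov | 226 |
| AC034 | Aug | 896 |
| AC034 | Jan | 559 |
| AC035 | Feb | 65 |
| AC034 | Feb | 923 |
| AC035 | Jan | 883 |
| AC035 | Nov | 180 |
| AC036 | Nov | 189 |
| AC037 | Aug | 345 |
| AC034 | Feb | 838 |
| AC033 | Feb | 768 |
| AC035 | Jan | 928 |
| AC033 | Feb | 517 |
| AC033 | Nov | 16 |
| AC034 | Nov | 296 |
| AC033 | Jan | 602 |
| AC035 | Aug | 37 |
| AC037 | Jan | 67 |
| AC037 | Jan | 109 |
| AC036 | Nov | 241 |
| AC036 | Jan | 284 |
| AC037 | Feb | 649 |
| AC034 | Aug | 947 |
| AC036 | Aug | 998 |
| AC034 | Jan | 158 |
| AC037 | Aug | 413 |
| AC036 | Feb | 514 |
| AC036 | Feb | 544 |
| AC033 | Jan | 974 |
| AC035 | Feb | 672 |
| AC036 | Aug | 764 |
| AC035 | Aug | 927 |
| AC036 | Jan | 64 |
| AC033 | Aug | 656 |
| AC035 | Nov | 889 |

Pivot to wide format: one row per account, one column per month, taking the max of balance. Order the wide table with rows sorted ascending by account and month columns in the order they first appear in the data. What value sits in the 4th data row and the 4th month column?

With rows sorted ascending by account, row 4 is account=AC036. month columns in first-appearance order: Nov, Aug, Feb, Jan; column 4 is Jan.
Long rows with account=AC036, month=Jan: max(284, 64) = 284.

284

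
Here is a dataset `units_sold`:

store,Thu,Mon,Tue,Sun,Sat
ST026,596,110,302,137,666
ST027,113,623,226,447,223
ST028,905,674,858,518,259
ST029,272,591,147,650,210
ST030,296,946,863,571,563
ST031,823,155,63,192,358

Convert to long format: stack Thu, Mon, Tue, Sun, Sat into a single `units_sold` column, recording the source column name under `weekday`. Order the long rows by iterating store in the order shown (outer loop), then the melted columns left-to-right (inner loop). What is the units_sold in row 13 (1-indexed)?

30 rows total (6 × 5). Row 13: index ⌊(13-1)/5⌋ = 2 into store → ST028; (13-1) mod 5 = 2 into the melted columns → Tue.
So row 13 is (ST028, Tue, 858); units_sold = 858.

858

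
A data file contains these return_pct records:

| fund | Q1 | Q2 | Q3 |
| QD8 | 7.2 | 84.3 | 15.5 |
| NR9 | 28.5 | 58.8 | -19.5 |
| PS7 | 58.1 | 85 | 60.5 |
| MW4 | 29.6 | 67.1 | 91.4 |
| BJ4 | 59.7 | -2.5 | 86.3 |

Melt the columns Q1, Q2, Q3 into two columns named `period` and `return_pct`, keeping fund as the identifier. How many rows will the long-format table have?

5 fund values × 3 melted columns = 15 rows.

15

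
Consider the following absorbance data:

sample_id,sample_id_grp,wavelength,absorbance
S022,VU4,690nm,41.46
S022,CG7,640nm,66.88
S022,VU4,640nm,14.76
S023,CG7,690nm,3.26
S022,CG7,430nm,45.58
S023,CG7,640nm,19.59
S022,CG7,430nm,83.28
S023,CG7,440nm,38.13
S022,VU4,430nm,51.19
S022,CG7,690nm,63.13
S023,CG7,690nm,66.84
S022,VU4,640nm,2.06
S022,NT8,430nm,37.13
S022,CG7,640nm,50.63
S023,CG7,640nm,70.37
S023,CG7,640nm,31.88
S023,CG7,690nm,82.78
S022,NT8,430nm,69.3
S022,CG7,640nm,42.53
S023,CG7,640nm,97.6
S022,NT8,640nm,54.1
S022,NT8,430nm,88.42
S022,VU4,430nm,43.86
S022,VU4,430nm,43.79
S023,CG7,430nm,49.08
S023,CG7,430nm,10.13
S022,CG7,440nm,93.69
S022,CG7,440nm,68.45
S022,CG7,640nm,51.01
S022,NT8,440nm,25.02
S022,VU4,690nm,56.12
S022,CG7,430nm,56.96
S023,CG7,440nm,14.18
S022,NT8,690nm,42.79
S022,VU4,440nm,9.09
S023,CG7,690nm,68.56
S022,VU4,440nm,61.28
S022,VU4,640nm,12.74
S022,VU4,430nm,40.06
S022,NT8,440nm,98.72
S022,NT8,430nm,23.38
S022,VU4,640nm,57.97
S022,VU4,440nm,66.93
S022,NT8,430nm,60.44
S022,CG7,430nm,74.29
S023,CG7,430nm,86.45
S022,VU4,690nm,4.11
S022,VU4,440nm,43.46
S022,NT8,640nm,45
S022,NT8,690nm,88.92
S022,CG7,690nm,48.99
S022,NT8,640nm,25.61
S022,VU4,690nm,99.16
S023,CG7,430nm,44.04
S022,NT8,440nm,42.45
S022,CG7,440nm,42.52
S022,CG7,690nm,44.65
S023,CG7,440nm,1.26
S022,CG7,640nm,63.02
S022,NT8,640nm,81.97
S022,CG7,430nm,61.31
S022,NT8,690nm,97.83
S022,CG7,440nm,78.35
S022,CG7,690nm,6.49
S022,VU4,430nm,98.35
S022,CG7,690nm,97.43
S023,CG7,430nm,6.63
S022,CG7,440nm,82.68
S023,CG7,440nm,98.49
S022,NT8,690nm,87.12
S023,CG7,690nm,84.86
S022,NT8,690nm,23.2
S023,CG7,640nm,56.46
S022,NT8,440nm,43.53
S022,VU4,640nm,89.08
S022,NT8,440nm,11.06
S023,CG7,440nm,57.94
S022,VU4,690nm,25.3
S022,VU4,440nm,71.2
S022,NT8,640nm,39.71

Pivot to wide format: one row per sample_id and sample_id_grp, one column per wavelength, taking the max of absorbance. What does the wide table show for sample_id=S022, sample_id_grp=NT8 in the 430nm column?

88.42

Rows with sample_id=S022, sample_id_grp=NT8 and wavelength=430nm: absorbance values are 37.13, 69.3, 88.42, 23.38, 60.44.
max(37.13, 69.3, 88.42, 23.38, 60.44) = 88.42.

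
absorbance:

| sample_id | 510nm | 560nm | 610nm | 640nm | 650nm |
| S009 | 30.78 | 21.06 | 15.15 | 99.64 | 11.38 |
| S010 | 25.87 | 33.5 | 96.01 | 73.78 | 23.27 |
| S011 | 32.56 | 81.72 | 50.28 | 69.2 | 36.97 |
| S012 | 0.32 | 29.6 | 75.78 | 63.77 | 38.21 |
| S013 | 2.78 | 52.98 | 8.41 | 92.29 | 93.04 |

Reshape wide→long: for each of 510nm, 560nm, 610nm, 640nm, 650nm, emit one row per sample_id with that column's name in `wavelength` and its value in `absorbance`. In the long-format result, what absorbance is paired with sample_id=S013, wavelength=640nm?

Unpivoting turns each (sample_id, wide-column) pair into one long row.
The wide cell at row S013, column 640nm holds 92.29, so the long row (S013, 640nm) has absorbance=92.29.

92.29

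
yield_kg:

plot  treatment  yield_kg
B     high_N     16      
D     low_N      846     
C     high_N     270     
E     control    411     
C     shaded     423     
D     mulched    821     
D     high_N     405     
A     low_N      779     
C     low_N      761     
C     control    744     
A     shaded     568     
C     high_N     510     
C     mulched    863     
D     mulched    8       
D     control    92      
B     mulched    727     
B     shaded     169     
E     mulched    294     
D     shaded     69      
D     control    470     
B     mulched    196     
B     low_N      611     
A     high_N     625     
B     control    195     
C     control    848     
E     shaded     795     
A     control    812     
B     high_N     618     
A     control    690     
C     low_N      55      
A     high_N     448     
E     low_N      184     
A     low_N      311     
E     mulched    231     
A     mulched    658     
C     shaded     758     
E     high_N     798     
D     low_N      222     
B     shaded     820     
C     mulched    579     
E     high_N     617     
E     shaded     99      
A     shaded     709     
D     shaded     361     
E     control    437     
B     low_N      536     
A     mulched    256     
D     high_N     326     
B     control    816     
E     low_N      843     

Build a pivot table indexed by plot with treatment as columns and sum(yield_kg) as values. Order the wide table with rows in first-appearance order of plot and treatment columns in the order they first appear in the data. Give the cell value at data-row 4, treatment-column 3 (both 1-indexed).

848

With rows in first-appearance order of plot, row 4 is plot=E. treatment columns in first-appearance order: high_N, low_N, control, shaded, mulched; column 3 is control.
Long rows with plot=E, treatment=control: 411 + 437 = 848.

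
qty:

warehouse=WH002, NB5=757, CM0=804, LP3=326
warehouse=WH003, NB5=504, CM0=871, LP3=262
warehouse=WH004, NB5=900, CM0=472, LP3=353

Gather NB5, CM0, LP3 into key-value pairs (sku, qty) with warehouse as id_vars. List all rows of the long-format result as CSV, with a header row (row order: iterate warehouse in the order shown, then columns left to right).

Each (warehouse, column) pair becomes one row: 3 × 3 = 9 rows.
For example, (WH002, NB5) → qty=757.

warehouse,sku,qty
WH002,NB5,757
WH002,CM0,804
WH002,LP3,326
WH003,NB5,504
WH003,CM0,871
WH003,LP3,262
WH004,NB5,900
WH004,CM0,472
WH004,LP3,353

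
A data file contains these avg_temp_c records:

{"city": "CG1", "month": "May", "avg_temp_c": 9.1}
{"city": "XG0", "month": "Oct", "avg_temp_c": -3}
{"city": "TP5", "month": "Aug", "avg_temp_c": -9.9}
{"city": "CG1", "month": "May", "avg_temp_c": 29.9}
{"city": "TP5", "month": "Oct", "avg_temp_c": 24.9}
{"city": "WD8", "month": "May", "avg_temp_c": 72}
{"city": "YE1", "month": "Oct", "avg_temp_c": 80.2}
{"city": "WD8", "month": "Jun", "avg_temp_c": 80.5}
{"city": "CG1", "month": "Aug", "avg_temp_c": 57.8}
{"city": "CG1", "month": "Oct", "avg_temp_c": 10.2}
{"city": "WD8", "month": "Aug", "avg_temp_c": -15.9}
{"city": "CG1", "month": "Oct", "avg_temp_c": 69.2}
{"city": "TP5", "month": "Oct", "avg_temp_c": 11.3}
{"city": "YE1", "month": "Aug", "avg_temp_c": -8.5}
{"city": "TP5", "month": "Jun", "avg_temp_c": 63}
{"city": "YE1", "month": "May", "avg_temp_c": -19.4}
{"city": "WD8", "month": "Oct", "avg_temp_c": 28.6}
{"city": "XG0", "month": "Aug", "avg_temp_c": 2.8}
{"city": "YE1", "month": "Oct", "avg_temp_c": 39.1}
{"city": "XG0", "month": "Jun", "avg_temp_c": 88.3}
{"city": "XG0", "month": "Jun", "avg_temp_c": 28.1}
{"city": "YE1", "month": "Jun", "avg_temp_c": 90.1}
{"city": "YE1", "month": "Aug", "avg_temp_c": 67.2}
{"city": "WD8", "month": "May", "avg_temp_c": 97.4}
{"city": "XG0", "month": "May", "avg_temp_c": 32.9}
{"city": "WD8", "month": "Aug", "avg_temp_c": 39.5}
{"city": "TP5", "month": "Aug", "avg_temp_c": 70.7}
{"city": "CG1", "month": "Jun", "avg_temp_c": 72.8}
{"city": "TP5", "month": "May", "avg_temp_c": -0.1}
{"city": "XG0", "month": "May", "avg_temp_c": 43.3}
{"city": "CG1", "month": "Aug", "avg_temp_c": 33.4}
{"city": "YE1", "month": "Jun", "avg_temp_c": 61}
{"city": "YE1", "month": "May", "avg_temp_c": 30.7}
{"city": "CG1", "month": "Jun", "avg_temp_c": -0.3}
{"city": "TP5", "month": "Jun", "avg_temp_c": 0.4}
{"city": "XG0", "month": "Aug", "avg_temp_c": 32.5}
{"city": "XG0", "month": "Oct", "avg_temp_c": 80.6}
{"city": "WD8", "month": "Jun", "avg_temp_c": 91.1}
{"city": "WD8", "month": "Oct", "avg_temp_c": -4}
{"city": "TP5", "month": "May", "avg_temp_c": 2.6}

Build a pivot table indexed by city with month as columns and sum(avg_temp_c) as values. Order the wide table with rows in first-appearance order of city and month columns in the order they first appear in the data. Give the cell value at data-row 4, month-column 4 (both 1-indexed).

171.6

With rows in first-appearance order of city, row 4 is city=WD8. month columns in first-appearance order: May, Oct, Aug, Jun; column 4 is Jun.
Long rows with city=WD8, month=Jun: 80.5 + 91.1 = 171.6.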